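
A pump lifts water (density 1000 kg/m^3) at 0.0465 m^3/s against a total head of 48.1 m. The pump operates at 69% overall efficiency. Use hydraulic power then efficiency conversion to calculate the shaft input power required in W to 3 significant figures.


Approach: apply hydraulic power then efficiency conversion, P = rho*g*Q*H; P_in = P/eta.
Step 1 — hydraulic power (P = rho*g*Q*H):
  P = 1000 * 9.81 * 0.0465 * 48.1 = 21942 W
Step 2 — input power: P_in = P/eta = 21942 / 0.69 = 31800 W
Therefore the shaft input power required = 31800 W.


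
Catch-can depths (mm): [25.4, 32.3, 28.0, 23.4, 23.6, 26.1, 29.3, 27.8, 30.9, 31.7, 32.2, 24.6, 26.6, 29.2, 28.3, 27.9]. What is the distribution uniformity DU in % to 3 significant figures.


Approach: apply the low-quarter distribution uniformity, DU = (mean of lowest quarter of readings / overall mean)*100.
sorted lowest 4 of 16: [23.4, 23.6, 24.6, 25.4] -> mean = 24.250 mm
overall mean = 27.956 mm
DU = (24.250/27.956)*100 = 86.7 %
Therefore the distribution uniformity DU = 86.7 %.


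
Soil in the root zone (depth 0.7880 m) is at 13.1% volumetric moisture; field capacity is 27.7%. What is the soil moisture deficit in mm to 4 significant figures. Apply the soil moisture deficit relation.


Approach: apply the soil moisture deficit relation, SMD = (FC - theta)/100 * depth * 1000.
SMD = (27.7 - 13.1)/100 * 0.7880 * 1000 = 115.0 mm
Therefore the soil moisture deficit = 115.0 mm.


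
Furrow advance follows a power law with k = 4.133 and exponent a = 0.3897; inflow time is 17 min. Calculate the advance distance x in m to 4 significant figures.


Approach: apply the power-law advance function, x = k*t^a.
x = 4.133 * 17^0.3897 = 12.47 m
Therefore the advance distance x = 12.47 m.


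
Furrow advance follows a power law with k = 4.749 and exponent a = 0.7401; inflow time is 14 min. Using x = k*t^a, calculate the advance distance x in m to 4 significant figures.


x = 4.749 * 14^0.7401 = 33.49 m
Therefore the advance distance x = 33.49 m.


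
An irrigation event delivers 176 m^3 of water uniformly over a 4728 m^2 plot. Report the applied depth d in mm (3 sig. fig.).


Approach: apply depth from volume over area, d = (V/A)*1000.
d = (176 / 4728) * 1000 = 37.2 mm
Therefore the applied depth d = 37.2 mm.


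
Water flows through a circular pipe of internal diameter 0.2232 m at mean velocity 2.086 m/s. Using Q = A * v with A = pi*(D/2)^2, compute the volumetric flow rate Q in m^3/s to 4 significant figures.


A = pi*(0.2232/2)^2 = 0.0391272 m^2
Q = 0.0391272 * 2.086 = 0.08162 m^3/s
Therefore the volumetric flow rate Q = 0.08162 m^3/s.


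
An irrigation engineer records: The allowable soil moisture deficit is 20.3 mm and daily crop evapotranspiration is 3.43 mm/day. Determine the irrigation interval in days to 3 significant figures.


Approach: apply the irrigation interval relation, interval = SMD / ETc.
interval = 20.3 / 3.43 = 5.92 days
Therefore the irrigation interval = 5.92 days.


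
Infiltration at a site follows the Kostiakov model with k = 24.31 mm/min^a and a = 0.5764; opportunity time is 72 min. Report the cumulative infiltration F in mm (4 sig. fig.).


Approach: apply the Kostiakov infiltration equation, F = k*t^a.
F = 24.31 * 72^0.5764 = 286.0 mm
Therefore the cumulative infiltration F = 286.0 mm.


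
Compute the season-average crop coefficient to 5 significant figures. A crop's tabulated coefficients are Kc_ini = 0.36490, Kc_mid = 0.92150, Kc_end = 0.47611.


Approach: apply a simple seasonal average, Kc_avg = (Kc_ini + Kc_mid + Kc_end)/3.
Kc_avg = (0.36490 + 0.92150 + 0.47611)/3 = 0.58750
Therefore the season-average crop coefficient = 0.58750.


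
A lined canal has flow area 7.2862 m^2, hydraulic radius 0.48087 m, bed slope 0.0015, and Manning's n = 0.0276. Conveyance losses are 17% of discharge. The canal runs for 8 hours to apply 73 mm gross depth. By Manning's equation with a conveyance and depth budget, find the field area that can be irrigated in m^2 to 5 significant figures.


Approach: apply Manning's equation with a conveyance and depth budget, Q = (1/n)*A*R^(2/3)*S^(1/2); Q_field = Q*(1-loss); Area = Q_field*t/(d/1000).
Step 1 — canal discharge (Manning's equation):
  Q = (1/0.0276) * 7.2862 * 0.48087^(2/3) * 0.0015^(1/2) = 6.275612 m^3/s
Step 2 — delivered flow: Q_field = 6.275612*(1 - 17/100) = 5.208758 m^3/s
Step 3 — volume delivered: V = 5.208758 * 8*3600 = 150012.2 m^3
Step 4 — area served: A = V / (depth/1000) = 150012.2 / 0.073 = 2055000 m^2
Therefore the field area that can be irrigated = 2055000 m^2.


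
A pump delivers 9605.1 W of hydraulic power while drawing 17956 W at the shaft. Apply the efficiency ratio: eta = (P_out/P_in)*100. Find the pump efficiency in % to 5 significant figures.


eta = (9605.1 / 17956) * 100 = 53.492 %
Therefore the pump efficiency = 53.492 %.


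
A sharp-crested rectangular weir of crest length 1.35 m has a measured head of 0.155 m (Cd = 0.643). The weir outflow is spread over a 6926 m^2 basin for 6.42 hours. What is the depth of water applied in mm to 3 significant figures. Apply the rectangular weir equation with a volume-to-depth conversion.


Approach: apply the rectangular weir equation with a volume-to-depth conversion, Q = (2/3)*Cd*L*sqrt(2g)*H^1.5; d = Q*t/A * 1000.
Step 1 — weir discharge:
  Q = (2/3)*0.643*1.35*sqrt(2*9.81)*0.155^1.5 = 0.15642 m^3/s
Step 2 — volume: V = 0.15642 * 6.42*3600 = 3615.2 m^3
Step 3 — depth: d = V/A * 1000 = 3615.2/6926 * 1000 = 522 mm
Therefore the depth of water applied = 522 mm.


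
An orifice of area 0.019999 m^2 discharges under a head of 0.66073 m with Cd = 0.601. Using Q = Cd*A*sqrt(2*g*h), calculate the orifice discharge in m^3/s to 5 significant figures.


Q = 0.601 * 0.019999 * sqrt(2*9.81*0.66073) = 0.043276 m^3/s
Therefore the orifice discharge = 0.043276 m^3/s.


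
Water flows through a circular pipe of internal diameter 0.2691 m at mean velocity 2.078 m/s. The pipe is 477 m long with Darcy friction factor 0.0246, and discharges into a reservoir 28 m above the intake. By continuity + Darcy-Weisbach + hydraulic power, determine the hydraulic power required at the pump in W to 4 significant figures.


Approach: apply continuity + Darcy-Weisbach + hydraulic power, Q = A*v; hf = f*(L/D)*(v^2/(2g)); H = static + hf; P = rho*g*Q*H.
Step 1 — flow rate (continuity, Q = A*v):
  A = pi*(0.2691/2)^2 = 0.0568745 m^2
  Q = 0.0568745 * 2.078 = 0.118185 m^3/s
Step 2 — friction head loss (Darcy-Weisbach):
  hf = 0.0246 * (477/0.2691) * (2.078^2 / (2*9.81))
  hf = 9.59692 m
Step 3 — total head: H = 28 + 9.59692 = 37.5969 m
Step 4 — hydraulic power (P = rho*g*Q*H):
  P = 1000 * 9.81 * 0.118185 * 37.5969 = 43590 W
Therefore the hydraulic power required at the pump = 43590 W.


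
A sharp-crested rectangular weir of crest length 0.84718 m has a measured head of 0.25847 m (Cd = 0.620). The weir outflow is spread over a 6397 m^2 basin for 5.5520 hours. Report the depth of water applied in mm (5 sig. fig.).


Approach: apply the rectangular weir equation with a volume-to-depth conversion, Q = (2/3)*Cd*L*sqrt(2g)*H^1.5; d = Q*t/A * 1000.
Step 1 — weir discharge:
  Q = (2/3)*0.620*0.84718*sqrt(2*9.81)*0.25847^1.5 = 0.2038172 m^3/s
Step 2 — volume: V = 0.2038172 * 5.5520*3600 = 4073.735 m^3
Step 3 — depth: d = V/A * 1000 = 4073.735/6397 * 1000 = 636.82 mm
Therefore the depth of water applied = 636.82 mm.


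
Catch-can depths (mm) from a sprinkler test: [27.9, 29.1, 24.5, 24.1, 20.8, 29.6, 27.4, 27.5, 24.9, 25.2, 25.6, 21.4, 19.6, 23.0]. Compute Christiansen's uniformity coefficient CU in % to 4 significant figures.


Approach: apply Christiansen's uniformity coefficient, CU = (1 - mean_abs_deviation/mean)*100.
mean = 25.0429 mm
mean |d_i - mean| = 2.42857 mm
CU = (1 - 2.42857/25.0429)*100 = 90.30 %
Therefore Christiansen's uniformity coefficient CU = 90.30 %.


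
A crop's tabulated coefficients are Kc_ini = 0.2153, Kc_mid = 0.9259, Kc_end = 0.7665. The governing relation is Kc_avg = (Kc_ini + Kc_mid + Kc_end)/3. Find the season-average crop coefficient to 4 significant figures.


Kc_avg = (0.2153 + 0.9259 + 0.7665)/3 = 0.6359
Therefore the season-average crop coefficient = 0.6359.


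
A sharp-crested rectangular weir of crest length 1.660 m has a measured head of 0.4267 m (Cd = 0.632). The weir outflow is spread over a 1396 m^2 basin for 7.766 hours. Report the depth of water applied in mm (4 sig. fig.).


Approach: apply the rectangular weir equation with a volume-to-depth conversion, Q = (2/3)*Cd*L*sqrt(2g)*H^1.5; d = Q*t/A * 1000.
Step 1 — weir discharge:
  Q = (2/3)*0.632*1.660*sqrt(2*9.81)*0.4267^1.5 = 0.863510 m^3/s
Step 2 — volume: V = 0.863510 * 7.766*3600 = 24141.7 m^3
Step 3 — depth: d = V/A * 1000 = 24141.7/1396 * 1000 = 17290 mm
Therefore the depth of water applied = 17290 mm.


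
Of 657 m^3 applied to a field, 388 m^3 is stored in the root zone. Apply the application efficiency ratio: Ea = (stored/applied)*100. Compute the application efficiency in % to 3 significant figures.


Ea = (388/657)*100 = 59.1 %
Therefore the application efficiency = 59.1 %.


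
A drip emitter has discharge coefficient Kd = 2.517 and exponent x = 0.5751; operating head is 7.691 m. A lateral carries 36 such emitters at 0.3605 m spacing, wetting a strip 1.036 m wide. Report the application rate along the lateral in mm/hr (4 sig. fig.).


Approach: apply the emitter equation with a lateral mass balance, q = Kd*h^x; Q = n*q; rate = Q/(n*spacing*width).
Step 1 — single emitter flow (q = Kd*h^x):
  q = 2.517 * 7.691^0.5751 = 8.13602 L/hr
Step 2 — total lateral flow: Q = 36 * 8.13602 = 292.897 L/hr
Step 3 — wetted area: A = 36 * 0.3605 * 1.036 = 13.4452 m^2
Step 4 — application rate: Q/A = 292.897/13.4452 = 21.78 mm/hr
Therefore the application rate along the lateral = 21.78 mm/hr.


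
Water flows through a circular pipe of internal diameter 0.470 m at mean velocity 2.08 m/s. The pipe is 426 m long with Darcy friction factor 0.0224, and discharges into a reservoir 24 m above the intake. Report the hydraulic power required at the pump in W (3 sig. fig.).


Approach: apply continuity + Darcy-Weisbach + hydraulic power, Q = A*v; hf = f*(L/D)*(v^2/(2g)); H = static + hf; P = rho*g*Q*H.
Step 1 — flow rate (continuity, Q = A*v):
  A = pi*(0.470/2)^2 = 0.17349 m^2
  Q = 0.17349 * 2.08 = 0.36087 m^3/s
Step 2 — friction head loss (Darcy-Weisbach):
  hf = 0.0224 * (426/0.470) * (2.08^2 / (2*9.81))
  hf = 4.4770 m
Step 3 — total head: H = 24 + 4.4770 = 28.477 m
Step 4 — hydraulic power (P = rho*g*Q*H):
  P = 1000 * 9.81 * 0.36087 * 28.477 = 101000 W
Therefore the hydraulic power required at the pump = 101000 W.


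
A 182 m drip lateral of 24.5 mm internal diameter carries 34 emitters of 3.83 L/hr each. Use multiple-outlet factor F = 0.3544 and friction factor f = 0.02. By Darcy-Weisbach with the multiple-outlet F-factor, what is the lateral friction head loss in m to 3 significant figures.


Approach: apply Darcy-Weisbach with the multiple-outlet F-factor, Q = n*q/(3600*1000) m^3/s; v = Q/A; hf = F*f*(L/D)*(v^2/(2g)).
Q = 34*3.83/(3600*1000) = 3.6172e-05 m^3/s
A = pi*(24.5e-3/2)^2 = 4.7144e-04 m^2, so v = Q/A = 0.076728 m/s
hf = 0.3544*0.02*(182/0.0245)*(0.076728^2/(2*9.81)) = 0.0158 m
Therefore the lateral friction head loss = 0.0158 m.


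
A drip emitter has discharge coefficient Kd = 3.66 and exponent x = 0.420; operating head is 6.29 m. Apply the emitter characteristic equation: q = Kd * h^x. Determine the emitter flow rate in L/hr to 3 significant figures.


q = 3.66 * 6.29^0.420 = 7.92 L/hr
Therefore the emitter flow rate = 7.92 L/hr.


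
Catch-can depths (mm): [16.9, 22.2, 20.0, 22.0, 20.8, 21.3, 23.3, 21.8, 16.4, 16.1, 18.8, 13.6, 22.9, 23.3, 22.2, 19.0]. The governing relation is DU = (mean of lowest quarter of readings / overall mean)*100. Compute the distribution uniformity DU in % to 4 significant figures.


sorted lowest 4 of 16: [13.6, 16.1, 16.4, 16.9] -> mean = 15.7500 mm
overall mean = 20.0375 mm
DU = (15.7500/20.0375)*100 = 78.60 %
Therefore the distribution uniformity DU = 78.60 %.


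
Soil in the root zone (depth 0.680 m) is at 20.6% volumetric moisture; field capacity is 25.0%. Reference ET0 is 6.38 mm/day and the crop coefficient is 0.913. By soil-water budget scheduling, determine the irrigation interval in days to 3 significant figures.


Approach: apply soil-water budget scheduling, SMD = (FC-theta)/100*depth*1000; ETc = ET0*Kc; interval = SMD/ETc.
Step 1 — soil moisture deficit:
  SMD = (25.0 - 20.6)/100 * 0.680 * 1000 = 29.920 mm
Step 2 — daily crop ET (ETc = ET0*Kc):
  ETc = 6.38 * 0.913 = 5.8249 mm/day
Step 3 — irrigation interval (SMD/ETc):
  interval = 29.920 / 5.8249 = 5.14 days
Therefore the irrigation interval = 5.14 days.


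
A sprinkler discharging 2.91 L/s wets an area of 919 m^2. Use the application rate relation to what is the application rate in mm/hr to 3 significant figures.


Approach: apply the application rate relation, rate = (Q/A)*3600.
rate = (2.91 / 919) * 3600 = 11.4 mm/hr
Therefore the application rate = 11.4 mm/hr.


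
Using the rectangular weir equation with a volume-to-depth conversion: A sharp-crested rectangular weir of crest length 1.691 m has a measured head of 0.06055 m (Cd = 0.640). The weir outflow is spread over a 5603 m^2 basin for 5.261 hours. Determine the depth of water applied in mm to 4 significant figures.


Approach: apply the rectangular weir equation with a volume-to-depth conversion, Q = (2/3)*Cd*L*sqrt(2g)*H^1.5; d = Q*t/A * 1000.
Step 1 — weir discharge:
  Q = (2/3)*0.640*1.691*sqrt(2*9.81)*0.06055^1.5 = 0.0476160 m^3/s
Step 2 — volume: V = 0.0476160 * 5.261*3600 = 901.828 m^3
Step 3 — depth: d = V/A * 1000 = 901.828/5603 * 1000 = 161.0 mm
Therefore the depth of water applied = 161.0 mm.


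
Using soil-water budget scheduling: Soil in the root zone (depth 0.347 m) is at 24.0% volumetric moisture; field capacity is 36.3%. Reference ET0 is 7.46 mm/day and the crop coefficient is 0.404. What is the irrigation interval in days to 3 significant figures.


Approach: apply soil-water budget scheduling, SMD = (FC-theta)/100*depth*1000; ETc = ET0*Kc; interval = SMD/ETc.
Step 1 — soil moisture deficit:
  SMD = (36.3 - 24.0)/100 * 0.347 * 1000 = 42.681 mm
Step 2 — daily crop ET (ETc = ET0*Kc):
  ETc = 7.46 * 0.404 = 3.0138 mm/day
Step 3 — irrigation interval (SMD/ETc):
  interval = 42.681 / 3.0138 = 14.2 days
Therefore the irrigation interval = 14.2 days.


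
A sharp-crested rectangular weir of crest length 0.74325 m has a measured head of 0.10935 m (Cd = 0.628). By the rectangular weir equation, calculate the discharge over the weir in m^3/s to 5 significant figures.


Approach: apply the rectangular weir equation, Q = (2/3)*Cd*L*sqrt(2g)*H^1.5.
Q = (2/3)*0.628*0.74325*sqrt(2*9.81)*0.10935^1.5 = 0.049840 m^3/s
Therefore the discharge over the weir = 0.049840 m^3/s.


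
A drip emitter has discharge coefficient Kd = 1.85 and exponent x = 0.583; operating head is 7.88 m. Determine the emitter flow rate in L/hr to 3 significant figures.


Approach: apply the emitter characteristic equation, q = Kd * h^x.
q = 1.85 * 7.88^0.583 = 6.16 L/hr
Therefore the emitter flow rate = 6.16 L/hr.


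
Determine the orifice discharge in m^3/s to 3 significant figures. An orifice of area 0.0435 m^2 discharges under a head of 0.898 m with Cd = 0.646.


Approach: apply the orifice equation, Q = Cd*A*sqrt(2*g*h).
Q = 0.646 * 0.0435 * sqrt(2*9.81*0.898) = 0.118 m^3/s
Therefore the orifice discharge = 0.118 m^3/s.


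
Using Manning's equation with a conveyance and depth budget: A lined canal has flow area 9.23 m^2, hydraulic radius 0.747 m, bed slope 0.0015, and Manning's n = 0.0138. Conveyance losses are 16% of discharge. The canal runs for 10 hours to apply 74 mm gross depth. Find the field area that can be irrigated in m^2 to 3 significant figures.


Approach: apply Manning's equation with a conveyance and depth budget, Q = (1/n)*A*R^(2/3)*S^(1/2); Q_field = Q*(1-loss); Area = Q_field*t/(d/1000).
Step 1 — canal discharge (Manning's equation):
  Q = (1/0.0138) * 9.23 * 0.747^(2/3) * 0.0015^(1/2) = 21.326 m^3/s
Step 2 — delivered flow: Q_field = 21.326*(1 - 16/100) = 17.914 m^3/s
Step 3 — volume delivered: V = 17.914 * 10*3600 = 644910 m^3
Step 4 — area served: A = V / (depth/1000) = 644910 / 0.074 = 8710000 m^2
Therefore the field area that can be irrigated = 8710000 m^2.


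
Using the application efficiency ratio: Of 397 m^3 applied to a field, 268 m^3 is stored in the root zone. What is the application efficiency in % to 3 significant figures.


Approach: apply the application efficiency ratio, Ea = (stored/applied)*100.
Ea = (268/397)*100 = 67.5 %
Therefore the application efficiency = 67.5 %.


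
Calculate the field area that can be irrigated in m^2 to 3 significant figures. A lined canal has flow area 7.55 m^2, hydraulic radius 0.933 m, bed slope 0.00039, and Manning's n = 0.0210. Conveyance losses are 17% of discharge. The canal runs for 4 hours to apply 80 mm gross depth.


Approach: apply Manning's equation with a conveyance and depth budget, Q = (1/n)*A*R^(2/3)*S^(1/2); Q_field = Q*(1-loss); Area = Q_field*t/(d/1000).
Step 1 — canal discharge (Manning's equation):
  Q = (1/0.0210) * 7.55 * 0.933^(2/3) * 0.00039^(1/2) = 6.7792 m^3/s
Step 2 — delivered flow: Q_field = 6.7792*(1 - 17/100) = 5.6268 m^3/s
Step 3 — volume delivered: V = 5.6268 * 4*3600 = 81025 m^3
Step 4 — area served: A = V / (depth/1000) = 81025 / 0.08 = 1010000 m^2
Therefore the field area that can be irrigated = 1010000 m^2.


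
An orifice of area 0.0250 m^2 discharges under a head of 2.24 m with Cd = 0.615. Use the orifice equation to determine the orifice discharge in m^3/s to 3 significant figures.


Approach: apply the orifice equation, Q = Cd*A*sqrt(2*g*h).
Q = 0.615 * 0.0250 * sqrt(2*9.81*2.24) = 0.102 m^3/s
Therefore the orifice discharge = 0.102 m^3/s.


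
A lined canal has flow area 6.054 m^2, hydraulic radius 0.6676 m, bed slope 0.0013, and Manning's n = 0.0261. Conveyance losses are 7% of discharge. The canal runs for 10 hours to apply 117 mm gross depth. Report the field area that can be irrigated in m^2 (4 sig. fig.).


Approach: apply Manning's equation with a conveyance and depth budget, Q = (1/n)*A*R^(2/3)*S^(1/2); Q_field = Q*(1-loss); Area = Q_field*t/(d/1000).
Step 1 — canal discharge (Manning's equation):
  Q = (1/0.0261) * 6.054 * 0.6676^(2/3) * 0.0013^(1/2) = 6.38829 m^3/s
Step 2 — delivered flow: Q_field = 6.38829*(1 - 7/100) = 5.94111 m^3/s
Step 3 — volume delivered: V = 5.94111 * 10*3600 = 213880 m^3
Step 4 — area served: A = V / (depth/1000) = 213880 / 0.117 = 1828000 m^2
Therefore the field area that can be irrigated = 1828000 m^2.


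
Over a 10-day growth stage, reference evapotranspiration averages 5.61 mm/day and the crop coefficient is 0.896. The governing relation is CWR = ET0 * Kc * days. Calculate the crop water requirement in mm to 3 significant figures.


CWR = 5.61 * 0.896 * 10 = 50.3 mm
Therefore the crop water requirement = 50.3 mm.


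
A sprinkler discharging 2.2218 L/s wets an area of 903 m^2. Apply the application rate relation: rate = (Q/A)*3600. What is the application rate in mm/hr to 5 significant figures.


rate = (2.2218 / 903) * 3600 = 8.8577 mm/hr
Therefore the application rate = 8.8577 mm/hr.


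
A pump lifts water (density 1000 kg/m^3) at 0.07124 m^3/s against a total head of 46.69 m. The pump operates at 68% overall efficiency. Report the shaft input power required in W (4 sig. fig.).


Approach: apply hydraulic power then efficiency conversion, P = rho*g*Q*H; P_in = P/eta.
Step 1 — hydraulic power (P = rho*g*Q*H):
  P = 1000 * 9.81 * 0.07124 * 46.69 = 32630.0 W
Step 2 — input power: P_in = P/eta = 32630.0 / 0.68 = 47990 W
Therefore the shaft input power required = 47990 W.


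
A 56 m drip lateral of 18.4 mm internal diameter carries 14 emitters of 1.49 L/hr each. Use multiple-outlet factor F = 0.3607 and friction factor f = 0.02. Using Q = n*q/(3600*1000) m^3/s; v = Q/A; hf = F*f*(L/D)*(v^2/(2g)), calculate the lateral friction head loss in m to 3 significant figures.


Q = 14*1.49/(3600*1000) = 5.7944e-06 m^3/s
A = pi*(18.4e-3/2)^2 = 2.6590e-04 m^2, so v = Q/A = 0.021791 m/s
hf = 0.3607*0.02*(56/0.0184)*(0.021791^2/(2*9.81)) = 0.000531 m
Therefore the lateral friction head loss = 0.000531 m.


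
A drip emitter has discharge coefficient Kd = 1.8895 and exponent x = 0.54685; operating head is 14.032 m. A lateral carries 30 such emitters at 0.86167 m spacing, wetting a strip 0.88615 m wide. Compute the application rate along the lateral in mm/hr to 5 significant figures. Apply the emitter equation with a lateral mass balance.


Approach: apply the emitter equation with a lateral mass balance, q = Kd*h^x; Q = n*q; rate = Q/(n*spacing*width).
Step 1 — single emitter flow (q = Kd*h^x):
  q = 1.8895 * 14.032^0.54685 = 8.010308 L/hr
Step 2 — total lateral flow: Q = 30 * 8.010308 = 240.3093 L/hr
Step 3 — wetted area: A = 30 * 0.86167 * 0.88615 = 22.90707 m^2
Step 4 — application rate: Q/A = 240.3093/22.90707 = 10.491 mm/hr
Therefore the application rate along the lateral = 10.491 mm/hr.


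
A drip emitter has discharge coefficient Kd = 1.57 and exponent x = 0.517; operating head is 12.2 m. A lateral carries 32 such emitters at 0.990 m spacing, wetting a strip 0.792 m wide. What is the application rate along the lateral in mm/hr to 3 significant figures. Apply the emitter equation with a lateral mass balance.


Approach: apply the emitter equation with a lateral mass balance, q = Kd*h^x; Q = n*q; rate = Q/(n*spacing*width).
Step 1 — single emitter flow (q = Kd*h^x):
  q = 1.57 * 12.2^0.517 = 5.7220 L/hr
Step 2 — total lateral flow: Q = 32 * 5.7220 = 183.10 L/hr
Step 3 — wetted area: A = 32 * 0.990 * 0.792 = 25.091 m^2
Step 4 — application rate: Q/A = 183.10/25.091 = 7.30 mm/hr
Therefore the application rate along the lateral = 7.30 mm/hr.


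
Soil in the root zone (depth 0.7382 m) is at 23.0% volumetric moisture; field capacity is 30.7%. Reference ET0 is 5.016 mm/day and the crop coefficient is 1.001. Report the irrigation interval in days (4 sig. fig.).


Approach: apply soil-water budget scheduling, SMD = (FC-theta)/100*depth*1000; ETc = ET0*Kc; interval = SMD/ETc.
Step 1 — soil moisture deficit:
  SMD = (30.7 - 23.0)/100 * 0.7382 * 1000 = 56.8414 mm
Step 2 — daily crop ET (ETc = ET0*Kc):
  ETc = 5.016 * 1.001 = 5.02102 mm/day
Step 3 — irrigation interval (SMD/ETc):
  interval = 56.8414 / 5.02102 = 11.32 days
Therefore the irrigation interval = 11.32 days.


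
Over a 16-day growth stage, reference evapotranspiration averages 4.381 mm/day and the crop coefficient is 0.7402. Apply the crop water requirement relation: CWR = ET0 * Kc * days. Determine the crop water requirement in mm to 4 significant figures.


CWR = 4.381 * 0.7402 * 16 = 51.89 mm
Therefore the crop water requirement = 51.89 mm.


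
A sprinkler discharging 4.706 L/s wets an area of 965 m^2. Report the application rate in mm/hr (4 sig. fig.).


Approach: apply the application rate relation, rate = (Q/A)*3600.
rate = (4.706 / 965) * 3600 = 17.56 mm/hr
Therefore the application rate = 17.56 mm/hr.


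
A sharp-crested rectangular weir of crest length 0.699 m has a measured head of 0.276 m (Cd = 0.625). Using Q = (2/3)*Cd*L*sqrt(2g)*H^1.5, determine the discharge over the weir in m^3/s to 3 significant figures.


Q = (2/3)*0.625*0.699*sqrt(2*9.81)*0.276^1.5 = 0.187 m^3/s
Therefore the discharge over the weir = 0.187 m^3/s.


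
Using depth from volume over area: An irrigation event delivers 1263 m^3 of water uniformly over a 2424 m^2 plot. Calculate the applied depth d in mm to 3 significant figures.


Approach: apply depth from volume over area, d = (V/A)*1000.
d = (1263 / 2424) * 1000 = 521 mm
Therefore the applied depth d = 521 mm.


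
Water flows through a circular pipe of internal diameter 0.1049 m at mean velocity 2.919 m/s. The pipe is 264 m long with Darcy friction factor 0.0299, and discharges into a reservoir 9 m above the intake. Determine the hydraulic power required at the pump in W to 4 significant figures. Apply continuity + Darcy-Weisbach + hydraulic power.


Approach: apply continuity + Darcy-Weisbach + hydraulic power, Q = A*v; hf = f*(L/D)*(v^2/(2g)); H = static + hf; P = rho*g*Q*H.
Step 1 — flow rate (continuity, Q = A*v):
  A = pi*(0.1049/2)^2 = 0.00864253 m^2
  Q = 0.00864253 * 2.919 = 0.0252275 m^3/s
Step 2 — friction head loss (Darcy-Weisbach):
  hf = 0.0299 * (264/0.1049) * (2.919^2 / (2*9.81))
  hf = 32.6790 m
Step 3 — total head: H = 9 + 32.6790 = 41.6790 m
Step 4 — hydraulic power (P = rho*g*Q*H):
  P = 1000 * 9.81 * 0.0252275 * 41.6790 = 10310 W
Therefore the hydraulic power required at the pump = 10310 W.


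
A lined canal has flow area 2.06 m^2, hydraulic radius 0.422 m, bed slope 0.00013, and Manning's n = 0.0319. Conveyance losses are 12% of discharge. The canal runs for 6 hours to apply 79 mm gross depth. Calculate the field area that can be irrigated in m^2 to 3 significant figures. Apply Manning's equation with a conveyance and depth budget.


Approach: apply Manning's equation with a conveyance and depth budget, Q = (1/n)*A*R^(2/3)*S^(1/2); Q_field = Q*(1-loss); Area = Q_field*t/(d/1000).
Step 1 — canal discharge (Manning's equation):
  Q = (1/0.0319) * 2.06 * 0.422^(2/3) * 0.00013^(1/2) = 0.41424 m^3/s
Step 2 — delivered flow: Q_field = 0.41424*(1 - 12/100) = 0.36453 m^3/s
Step 3 — volume delivered: V = 0.36453 * 6*3600 = 7874.0 m^3
Step 4 — area served: A = V / (depth/1000) = 7874.0 / 0.079 = 99700 m^2
Therefore the field area that can be irrigated = 99700 m^2.


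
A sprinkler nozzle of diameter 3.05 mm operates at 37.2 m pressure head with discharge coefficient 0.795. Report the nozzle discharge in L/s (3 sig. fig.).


Approach: apply the orifice equation, Q = Cd*A*sqrt(2*g*h), A = pi*(d/2)^2.
A = pi*(3.05e-3/2)^2 = 7.3062e-06 m^2
Q = 0.795 * 7.3062e-06 * sqrt(2*9.81*37.2) * 1000 = 0.157 L/s
Therefore the nozzle discharge = 0.157 L/s.


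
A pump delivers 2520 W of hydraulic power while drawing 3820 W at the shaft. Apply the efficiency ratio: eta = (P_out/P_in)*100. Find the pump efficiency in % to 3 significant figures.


eta = (2520 / 3820) * 100 = 66.0 %
Therefore the pump efficiency = 66.0 %.


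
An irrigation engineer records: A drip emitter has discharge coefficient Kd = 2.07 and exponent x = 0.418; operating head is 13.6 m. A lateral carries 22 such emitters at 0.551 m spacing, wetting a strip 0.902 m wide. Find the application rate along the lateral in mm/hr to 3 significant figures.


Approach: apply the emitter equation with a lateral mass balance, q = Kd*h^x; Q = n*q; rate = Q/(n*spacing*width).
Step 1 — single emitter flow (q = Kd*h^x):
  q = 2.07 * 13.6^0.418 = 6.1630 L/hr
Step 2 — total lateral flow: Q = 22 * 6.1630 = 135.59 L/hr
Step 3 — wetted area: A = 22 * 0.551 * 0.902 = 10.934 m^2
Step 4 — application rate: Q/A = 135.59/10.934 = 12.4 mm/hr
Therefore the application rate along the lateral = 12.4 mm/hr.


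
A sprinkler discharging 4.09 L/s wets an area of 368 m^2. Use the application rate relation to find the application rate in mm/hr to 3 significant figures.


Approach: apply the application rate relation, rate = (Q/A)*3600.
rate = (4.09 / 368) * 3600 = 40.0 mm/hr
Therefore the application rate = 40.0 mm/hr.


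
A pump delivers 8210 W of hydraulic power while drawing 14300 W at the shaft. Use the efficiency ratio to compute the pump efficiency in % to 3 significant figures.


Approach: apply the efficiency ratio, eta = (P_out/P_in)*100.
eta = (8210 / 14300) * 100 = 57.4 %
Therefore the pump efficiency = 57.4 %.


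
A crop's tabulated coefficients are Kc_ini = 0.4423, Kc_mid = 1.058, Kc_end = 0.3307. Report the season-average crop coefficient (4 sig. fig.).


Approach: apply a simple seasonal average, Kc_avg = (Kc_ini + Kc_mid + Kc_end)/3.
Kc_avg = (0.4423 + 1.058 + 0.3307)/3 = 0.6103
Therefore the season-average crop coefficient = 0.6103.


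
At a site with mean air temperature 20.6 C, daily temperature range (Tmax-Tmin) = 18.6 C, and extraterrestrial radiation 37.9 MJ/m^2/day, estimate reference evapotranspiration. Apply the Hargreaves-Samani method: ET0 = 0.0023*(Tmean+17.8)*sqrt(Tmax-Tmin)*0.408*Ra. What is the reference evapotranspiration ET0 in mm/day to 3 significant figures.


ET0 = 0.0023*(20.6+17.8)*sqrt(18.6)*0.408*37.9 = 5.89 mm/day
Therefore the reference evapotranspiration ET0 = 5.89 mm/day.


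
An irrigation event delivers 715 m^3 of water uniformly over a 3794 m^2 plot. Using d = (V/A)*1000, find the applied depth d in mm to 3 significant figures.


d = (715 / 3794) * 1000 = 188 mm
Therefore the applied depth d = 188 mm.


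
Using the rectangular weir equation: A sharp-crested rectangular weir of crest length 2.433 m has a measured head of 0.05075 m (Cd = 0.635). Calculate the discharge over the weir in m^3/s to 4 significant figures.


Approach: apply the rectangular weir equation, Q = (2/3)*Cd*L*sqrt(2g)*H^1.5.
Q = (2/3)*0.635*2.433*sqrt(2*9.81)*0.05075^1.5 = 0.05216 m^3/s
Therefore the discharge over the weir = 0.05216 m^3/s.


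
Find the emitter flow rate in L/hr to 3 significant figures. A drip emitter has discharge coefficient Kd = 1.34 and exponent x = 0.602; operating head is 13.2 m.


Approach: apply the emitter characteristic equation, q = Kd * h^x.
q = 1.34 * 13.2^0.602 = 6.33 L/hr
Therefore the emitter flow rate = 6.33 L/hr.


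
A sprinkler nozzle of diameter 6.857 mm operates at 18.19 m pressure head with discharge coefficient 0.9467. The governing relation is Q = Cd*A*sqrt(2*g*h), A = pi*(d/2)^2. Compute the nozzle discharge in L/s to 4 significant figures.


A = pi*(6.857e-3/2)^2 = 3.69282e-05 m^2
Q = 0.9467 * 3.69282e-05 * sqrt(2*9.81*18.19) * 1000 = 0.6604 L/s
Therefore the nozzle discharge = 0.6604 L/s.


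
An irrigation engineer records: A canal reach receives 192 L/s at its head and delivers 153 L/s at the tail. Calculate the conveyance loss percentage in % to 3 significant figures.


Approach: apply the conveyance loss ratio, loss% = ((Q_head - Q_tail)/Q_head)*100.
loss = ((192 - 153)/192)*100 = 20.3 %
Therefore the conveyance loss percentage = 20.3 %.


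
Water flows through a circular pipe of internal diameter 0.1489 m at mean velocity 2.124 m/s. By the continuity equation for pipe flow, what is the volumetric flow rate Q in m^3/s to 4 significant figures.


Approach: apply the continuity equation for pipe flow, Q = A * v with A = pi*(D/2)^2.
A = pi*(0.1489/2)^2 = 0.0174132 m^2
Q = 0.0174132 * 2.124 = 0.03699 m^3/s
Therefore the volumetric flow rate Q = 0.03699 m^3/s.


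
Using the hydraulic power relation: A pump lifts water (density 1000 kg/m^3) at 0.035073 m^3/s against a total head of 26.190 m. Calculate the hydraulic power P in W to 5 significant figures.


Approach: apply the hydraulic power relation, P = rho*g*Q*H.
P = 1000 * 9.81 * 0.035073 * 26.190 = 9011.1 W
Therefore the hydraulic power P = 9011.1 W.


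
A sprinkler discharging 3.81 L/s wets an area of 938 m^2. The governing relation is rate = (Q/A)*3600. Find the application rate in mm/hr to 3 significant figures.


rate = (3.81 / 938) * 3600 = 14.6 mm/hr
Therefore the application rate = 14.6 mm/hr.


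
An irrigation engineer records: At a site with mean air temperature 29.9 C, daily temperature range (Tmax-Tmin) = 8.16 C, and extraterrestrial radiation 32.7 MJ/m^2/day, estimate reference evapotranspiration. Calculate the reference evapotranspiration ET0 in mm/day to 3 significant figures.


Approach: apply the Hargreaves-Samani method, ET0 = 0.0023*(Tmean+17.8)*sqrt(Tmax-Tmin)*0.408*Ra.
ET0 = 0.0023*(29.9+17.8)*sqrt(8.16)*0.408*32.7 = 4.18 mm/day
Therefore the reference evapotranspiration ET0 = 4.18 mm/day.


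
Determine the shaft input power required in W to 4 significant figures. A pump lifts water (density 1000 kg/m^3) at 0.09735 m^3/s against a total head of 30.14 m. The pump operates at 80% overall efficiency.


Approach: apply hydraulic power then efficiency conversion, P = rho*g*Q*H; P_in = P/eta.
Step 1 — hydraulic power (P = rho*g*Q*H):
  P = 1000 * 9.81 * 0.09735 * 30.14 = 28783.8 W
Step 2 — input power: P_in = P/eta = 28783.8 / 0.8 = 35980 W
Therefore the shaft input power required = 35980 W.


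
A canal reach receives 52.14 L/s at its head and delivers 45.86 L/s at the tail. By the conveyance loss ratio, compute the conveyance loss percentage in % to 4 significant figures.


Approach: apply the conveyance loss ratio, loss% = ((Q_head - Q_tail)/Q_head)*100.
loss = ((52.14 - 45.86)/52.14)*100 = 12.04 %
Therefore the conveyance loss percentage = 12.04 %.


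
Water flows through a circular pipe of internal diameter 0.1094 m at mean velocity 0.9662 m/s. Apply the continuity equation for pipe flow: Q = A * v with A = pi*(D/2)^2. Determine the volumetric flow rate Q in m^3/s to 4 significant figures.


A = pi*(0.1094/2)^2 = 0.00939993 m^2
Q = 0.00939993 * 0.9662 = 0.009082 m^3/s
Therefore the volumetric flow rate Q = 0.009082 m^3/s.


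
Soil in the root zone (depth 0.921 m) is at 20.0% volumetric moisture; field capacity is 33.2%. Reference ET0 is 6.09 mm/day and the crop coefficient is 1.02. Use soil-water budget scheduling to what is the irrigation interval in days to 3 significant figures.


Approach: apply soil-water budget scheduling, SMD = (FC-theta)/100*depth*1000; ETc = ET0*Kc; interval = SMD/ETc.
Step 1 — soil moisture deficit:
  SMD = (33.2 - 20.0)/100 * 0.921 * 1000 = 121.57 mm
Step 2 — daily crop ET (ETc = ET0*Kc):
  ETc = 6.09 * 1.02 = 6.2118 mm/day
Step 3 — irrigation interval (SMD/ETc):
  interval = 121.57 / 6.2118 = 19.6 days
Therefore the irrigation interval = 19.6 days.


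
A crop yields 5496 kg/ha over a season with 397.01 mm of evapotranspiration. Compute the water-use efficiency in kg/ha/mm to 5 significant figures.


Approach: apply the water-use efficiency ratio, WUE = yield/ET.
WUE = 5496 / 397.01 = 13.843 kg/ha/mm
Therefore the water-use efficiency = 13.843 kg/ha/mm.


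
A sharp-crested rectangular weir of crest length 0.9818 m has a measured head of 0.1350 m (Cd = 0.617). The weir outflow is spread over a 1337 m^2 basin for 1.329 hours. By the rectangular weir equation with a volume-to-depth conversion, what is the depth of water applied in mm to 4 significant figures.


Approach: apply the rectangular weir equation with a volume-to-depth conversion, Q = (2/3)*Cd*L*sqrt(2g)*H^1.5; d = Q*t/A * 1000.
Step 1 — weir discharge:
  Q = (2/3)*0.617*0.9818*sqrt(2*9.81)*0.1350^1.5 = 0.0887293 m^3/s
Step 2 — volume: V = 0.0887293 * 1.329*3600 = 424.516 m^3
Step 3 — depth: d = V/A * 1000 = 424.516/1337 * 1000 = 317.5 mm
Therefore the depth of water applied = 317.5 mm.


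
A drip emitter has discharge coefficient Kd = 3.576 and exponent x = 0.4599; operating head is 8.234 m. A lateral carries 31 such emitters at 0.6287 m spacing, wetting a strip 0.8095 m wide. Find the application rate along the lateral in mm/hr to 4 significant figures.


Approach: apply the emitter equation with a lateral mass balance, q = Kd*h^x; Q = n*q; rate = Q/(n*spacing*width).
Step 1 — single emitter flow (q = Kd*h^x):
  q = 3.576 * 8.234^0.4599 = 9.42946 L/hr
Step 2 — total lateral flow: Q = 31 * 9.42946 = 292.313 L/hr
Step 3 — wetted area: A = 31 * 0.6287 * 0.8095 = 15.7769 m^2
Step 4 — application rate: Q/A = 292.313/15.7769 = 18.53 mm/hr
Therefore the application rate along the lateral = 18.53 mm/hr.


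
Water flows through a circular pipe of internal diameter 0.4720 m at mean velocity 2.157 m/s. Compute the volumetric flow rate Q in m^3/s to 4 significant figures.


Approach: apply the continuity equation for pipe flow, Q = A * v with A = pi*(D/2)^2.
A = pi*(0.4720/2)^2 = 0.174974 m^2
Q = 0.174974 * 2.157 = 0.3774 m^3/s
Therefore the volumetric flow rate Q = 0.3774 m^3/s.


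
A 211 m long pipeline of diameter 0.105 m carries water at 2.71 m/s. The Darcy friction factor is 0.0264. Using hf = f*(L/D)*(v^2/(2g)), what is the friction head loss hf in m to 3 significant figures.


hf = 0.0264 * (211/0.105) * (2.71^2 / (2*9.81))
hf = 19.9 m
Therefore the friction head loss hf = 19.9 m.


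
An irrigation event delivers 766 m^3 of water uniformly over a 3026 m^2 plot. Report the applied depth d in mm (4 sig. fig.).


Approach: apply depth from volume over area, d = (V/A)*1000.
d = (766 / 3026) * 1000 = 253.1 mm
Therefore the applied depth d = 253.1 mm.


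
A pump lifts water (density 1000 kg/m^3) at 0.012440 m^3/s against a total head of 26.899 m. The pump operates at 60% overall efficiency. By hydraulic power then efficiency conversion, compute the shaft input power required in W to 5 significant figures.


Approach: apply hydraulic power then efficiency conversion, P = rho*g*Q*H; P_in = P/eta.
Step 1 — hydraulic power (P = rho*g*Q*H):
  P = 1000 * 9.81 * 0.012440 * 26.899 = 3282.657 W
Step 2 — input power: P_in = P/eta = 3282.657 / 0.6 = 5471.1 W
Therefore the shaft input power required = 5471.1 W.


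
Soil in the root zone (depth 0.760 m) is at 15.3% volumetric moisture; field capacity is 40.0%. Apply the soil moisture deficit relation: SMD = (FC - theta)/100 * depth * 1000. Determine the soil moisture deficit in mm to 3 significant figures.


SMD = (40.0 - 15.3)/100 * 0.760 * 1000 = 188 mm
Therefore the soil moisture deficit = 188 mm.


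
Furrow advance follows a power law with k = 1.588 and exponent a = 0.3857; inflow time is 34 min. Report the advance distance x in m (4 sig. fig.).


Approach: apply the power-law advance function, x = k*t^a.
x = 1.588 * 34^0.3857 = 6.188 m
Therefore the advance distance x = 6.188 m.


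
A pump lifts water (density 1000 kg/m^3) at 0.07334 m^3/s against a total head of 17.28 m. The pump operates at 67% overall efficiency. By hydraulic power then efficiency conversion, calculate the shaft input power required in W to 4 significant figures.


Approach: apply hydraulic power then efficiency conversion, P = rho*g*Q*H; P_in = P/eta.
Step 1 — hydraulic power (P = rho*g*Q*H):
  P = 1000 * 9.81 * 0.07334 * 17.28 = 12432.4 W
Step 2 — input power: P_in = P/eta = 12432.4 / 0.67 = 18560 W
Therefore the shaft input power required = 18560 W.


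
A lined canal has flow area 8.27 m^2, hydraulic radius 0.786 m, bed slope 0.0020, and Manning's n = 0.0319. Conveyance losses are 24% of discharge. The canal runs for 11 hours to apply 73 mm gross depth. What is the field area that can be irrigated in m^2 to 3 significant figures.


Approach: apply Manning's equation with a conveyance and depth budget, Q = (1/n)*A*R^(2/3)*S^(1/2); Q_field = Q*(1-loss); Area = Q_field*t/(d/1000).
Step 1 — canal discharge (Manning's equation):
  Q = (1/0.0319) * 8.27 * 0.786^(2/3) * 0.0020^(1/2) = 9.8744 m^3/s
Step 2 — delivered flow: Q_field = 9.8744*(1 - 24/100) = 7.5046 m^3/s
Step 3 — volume delivered: V = 7.5046 * 11*3600 = 297180 m^3
Step 4 — area served: A = V / (depth/1000) = 297180 / 0.073 = 4070000 m^2
Therefore the field area that can be irrigated = 4070000 m^2.


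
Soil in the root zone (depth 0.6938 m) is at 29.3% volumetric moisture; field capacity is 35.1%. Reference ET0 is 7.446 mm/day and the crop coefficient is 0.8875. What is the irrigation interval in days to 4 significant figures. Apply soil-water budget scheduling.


Approach: apply soil-water budget scheduling, SMD = (FC-theta)/100*depth*1000; ETc = ET0*Kc; interval = SMD/ETc.
Step 1 — soil moisture deficit:
  SMD = (35.1 - 29.3)/100 * 0.6938 * 1000 = 40.2404 mm
Step 2 — daily crop ET (ETc = ET0*Kc):
  ETc = 7.446 * 0.8875 = 6.60832 mm/day
Step 3 — irrigation interval (SMD/ETc):
  interval = 40.2404 / 6.60832 = 6.089 days
Therefore the irrigation interval = 6.089 days.


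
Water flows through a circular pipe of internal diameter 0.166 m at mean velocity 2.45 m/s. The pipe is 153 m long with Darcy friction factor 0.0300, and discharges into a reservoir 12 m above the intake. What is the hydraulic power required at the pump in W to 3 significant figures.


Approach: apply continuity + Darcy-Weisbach + hydraulic power, Q = A*v; hf = f*(L/D)*(v^2/(2g)); H = static + hf; P = rho*g*Q*H.
Step 1 — flow rate (continuity, Q = A*v):
  A = pi*(0.166/2)^2 = 0.021642 m^2
  Q = 0.021642 * 2.45 = 0.053024 m^3/s
Step 2 — friction head loss (Darcy-Weisbach):
  hf = 0.0300 * (153/0.166) * (2.45^2 / (2*9.81))
  hf = 8.4594 m
Step 3 — total head: H = 12 + 8.4594 = 20.459 m
Step 4 — hydraulic power (P = rho*g*Q*H):
  P = 1000 * 9.81 * 0.053024 * 20.459 = 10600 W
Therefore the hydraulic power required at the pump = 10600 W.
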